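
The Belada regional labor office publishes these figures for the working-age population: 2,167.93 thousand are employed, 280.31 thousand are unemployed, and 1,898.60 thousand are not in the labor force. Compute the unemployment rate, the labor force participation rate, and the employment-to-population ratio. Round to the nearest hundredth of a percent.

Labor force = employed + unemployed = 2,167.93 + 280.31 = 2,448.24 thousand.
Working-age population = 2,448.24 + 1,898.60 = 4,346.84 thousand.
Unemployment rate = 280.31 / 2,448.24 = 11.45%.
Labor force participation rate = 2,448.24 / 4,346.84 = 56.32%.
Employment-population ratio = 2,167.93 / 4,346.84 = 49.87%.

Unemployment rate ≈ 11.45%; labor force participation rate ≈ 56.32%; employment-population ratio ≈ 49.87%.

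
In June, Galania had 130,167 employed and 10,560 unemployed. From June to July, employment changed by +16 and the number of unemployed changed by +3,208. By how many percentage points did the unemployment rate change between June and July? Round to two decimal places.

The unemployment rate changed by +2.06 percentage points.

June: labor force = 130,167 + 10,560 = 140,727; u = 10,560/140,727 = 7.50%.
July: labor force = 130,183 + 13,768 = 143,951; u = 13,768/143,951 = 9.56%.
Change = 9.56% − 7.50% = +2.06 pp.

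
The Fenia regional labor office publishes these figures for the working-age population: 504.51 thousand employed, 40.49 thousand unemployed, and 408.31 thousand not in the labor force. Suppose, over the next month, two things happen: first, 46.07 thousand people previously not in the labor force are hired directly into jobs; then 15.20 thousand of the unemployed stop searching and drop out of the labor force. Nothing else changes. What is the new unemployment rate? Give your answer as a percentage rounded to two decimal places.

New unemployment rate ≈ 4.39%.

Initially, labor force = 504.51 + 40.49 = 545.00 thousand, so u = 40.49/545.00 = 7.43%.
After the first change, employed and labor force both rise by 46.07; unemployed unchanged → E = 550.58, U = 40.49, labor force = 591.07 thousand.
After the second change, unemployed and labor force both fall by 15.20 → E = 550.58, U = 25.29, labor force = 575.87 thousand.
New unemployment rate = 25.29 / 575.87 = 4.39%.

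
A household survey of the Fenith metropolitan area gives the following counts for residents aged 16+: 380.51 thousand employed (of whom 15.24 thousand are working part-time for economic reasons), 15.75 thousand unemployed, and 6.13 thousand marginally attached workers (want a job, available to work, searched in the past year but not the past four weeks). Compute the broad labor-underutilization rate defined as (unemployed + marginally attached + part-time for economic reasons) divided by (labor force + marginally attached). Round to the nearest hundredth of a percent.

Labor force = 380.51 + 15.75 = 396.26 thousand.
Numerator = 15.75 + 6.13 + 15.24 = 37.12 thousand.
Denominator = 396.26 + 6.13 = 402.39 thousand.
Broad rate = 37.12 / 402.39 = 9.22%.

Broad underutilization rate ≈ 9.22%.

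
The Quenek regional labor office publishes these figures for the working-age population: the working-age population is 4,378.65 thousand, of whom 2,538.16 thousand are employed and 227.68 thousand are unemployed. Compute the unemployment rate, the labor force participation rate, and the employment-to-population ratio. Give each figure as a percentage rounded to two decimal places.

Unemployment rate ≈ 8.23%; labor force participation rate ≈ 63.17%; employment-population ratio ≈ 57.97%.

Labor force = employed + unemployed = 2,538.16 + 227.68 = 2,765.84 thousand.
Unemployment rate = 227.68 / 2,765.84 = 8.23%.
Labor force participation rate = 2,765.84 / 4,378.65 = 63.17%.
Employment-population ratio = 2,538.16 / 4,378.65 = 57.97%.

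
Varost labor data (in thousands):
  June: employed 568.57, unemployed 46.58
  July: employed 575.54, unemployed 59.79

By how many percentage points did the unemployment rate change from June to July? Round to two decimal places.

The unemployment rate changed by +1.84 percentage points.

June: labor force = 568.57 + 46.58 = 615.15; u = 46.58/615.15 = 7.57%.
July: labor force = 575.54 + 59.79 = 635.33; u = 59.79/635.33 = 9.41%.
Change = 9.41% − 7.57% = +1.84 pp.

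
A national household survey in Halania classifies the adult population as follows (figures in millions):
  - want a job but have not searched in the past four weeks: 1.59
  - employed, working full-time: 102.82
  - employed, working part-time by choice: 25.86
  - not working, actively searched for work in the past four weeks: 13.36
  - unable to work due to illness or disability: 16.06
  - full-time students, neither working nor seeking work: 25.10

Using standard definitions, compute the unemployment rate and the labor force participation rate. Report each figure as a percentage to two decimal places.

Employed = 102.82 + 25.86 = 128.68 million.
Unemployed = 13.36 million.
Labor force = 128.68 + 13.36 = 142.04 million.
Not in labor force = 1.59 + 16.06 + 25.10 = 42.75 million (those not working and not actively searching are outside the labor force — including those who want a job but have given up searching).
Civilian working-age population = 142.04 + 42.75 = 184.79 million.
Unemployment rate = 13.36 / 142.04 = 9.41%.
Labor force participation rate = 142.04 / 184.79 = 76.87%.

Unemployment rate ≈ 9.41%; labor force participation rate ≈ 76.87%.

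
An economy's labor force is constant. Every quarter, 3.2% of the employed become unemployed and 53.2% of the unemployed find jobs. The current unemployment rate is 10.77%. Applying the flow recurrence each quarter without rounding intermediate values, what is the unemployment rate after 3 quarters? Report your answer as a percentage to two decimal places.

With a fixed labor force, u_{t+1} = u_t + s·(1−u_t) − f·u_t = u_t·(1−s−f) + s.
Here 1−s−f = 0.436 and s = 0.032.
u_1 = 0.107700 × 0.436 + 0.032 = 0.078957.
u_2 = 0.078957 × 0.436 + 0.032 = 0.066425.
u_3 = 0.066425 × 0.436 + 0.032 = 0.060961.

Unemployment rate after three quarters ≈ 6.10%.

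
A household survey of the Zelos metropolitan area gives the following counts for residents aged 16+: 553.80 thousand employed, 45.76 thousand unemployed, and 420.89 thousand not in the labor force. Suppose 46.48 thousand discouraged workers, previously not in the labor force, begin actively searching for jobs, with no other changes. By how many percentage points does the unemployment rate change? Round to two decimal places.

The unemployment rate changes by +6.65 percentage points.

Initially, labor force = 553.80 + 45.76 = 599.56 thousand, so u = 45.76/599.56 = 7.63%.
After the change, unemployed and labor force both rise by 46.48 → E = 553.80, U = 92.24, labor force = 646.04 thousand.
New unemployment rate = 92.24 / 646.04 = 14.28%.
Change = 14.28% − 7.63% = +6.65 percentage points.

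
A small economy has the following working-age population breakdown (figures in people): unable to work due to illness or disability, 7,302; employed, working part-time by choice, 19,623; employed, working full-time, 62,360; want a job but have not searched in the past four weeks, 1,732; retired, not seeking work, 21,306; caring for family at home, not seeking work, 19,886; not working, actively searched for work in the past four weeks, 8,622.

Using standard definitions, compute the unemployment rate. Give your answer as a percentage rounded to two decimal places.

Employed = 19,623 + 62,360 = 81,983.
Unemployed = 8,622.
Labor force = 81,983 + 8,622 = 90,605.
Unemployment rate = 8,622 / 90,605 = 9.52%.

Unemployment rate ≈ 9.52%.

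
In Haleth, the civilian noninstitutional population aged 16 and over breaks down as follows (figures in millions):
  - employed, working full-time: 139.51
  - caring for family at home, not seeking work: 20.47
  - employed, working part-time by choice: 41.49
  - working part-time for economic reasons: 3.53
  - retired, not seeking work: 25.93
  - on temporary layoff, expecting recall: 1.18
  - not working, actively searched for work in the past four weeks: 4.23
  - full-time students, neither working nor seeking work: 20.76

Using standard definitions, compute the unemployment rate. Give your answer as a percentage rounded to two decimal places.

Unemployment rate ≈ 2.85%.

Employed = 139.51 + 41.49 + 3.53 = 184.53 million (anyone who worked, including part-time for economic reasons, counts as employed).
Unemployed = 1.18 + 4.23 = 5.41 million (jobless and actively searching, or on temporary layoff).
Labor force = 184.53 + 5.41 = 189.94 million.
Unemployment rate = 5.41 / 189.94 = 2.85%.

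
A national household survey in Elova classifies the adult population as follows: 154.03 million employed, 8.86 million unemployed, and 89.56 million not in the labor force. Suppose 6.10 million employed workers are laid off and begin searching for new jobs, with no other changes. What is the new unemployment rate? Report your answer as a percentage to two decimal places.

Initially, labor force = 154.03 + 8.86 = 162.89 million, so u = 8.86/162.89 = 5.44%.
After the change, employed falls and unemployed rises by 6.10; labor force unchanged → E = 147.93, U = 14.96, labor force = 162.89 million.
New unemployment rate = 14.96 / 162.89 = 9.18%.

New unemployment rate ≈ 9.18%.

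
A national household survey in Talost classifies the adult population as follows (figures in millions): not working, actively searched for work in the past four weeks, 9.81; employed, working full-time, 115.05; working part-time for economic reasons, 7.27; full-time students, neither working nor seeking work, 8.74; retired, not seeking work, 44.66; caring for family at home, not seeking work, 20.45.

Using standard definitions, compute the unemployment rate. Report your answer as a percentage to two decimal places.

Unemployment rate ≈ 7.42%.

Employed = 115.05 + 7.27 = 122.32 million (anyone who worked, including part-time for economic reasons, counts as employed).
Unemployed = 9.81 million.
Labor force = 122.32 + 9.81 = 132.13 million.
Unemployment rate = 9.81 / 132.13 = 7.42%.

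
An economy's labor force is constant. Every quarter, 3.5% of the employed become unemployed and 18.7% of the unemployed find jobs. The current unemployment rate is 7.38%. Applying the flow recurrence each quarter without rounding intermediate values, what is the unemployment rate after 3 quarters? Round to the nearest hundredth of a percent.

With a fixed labor force, u_{t+1} = u_t + s·(1−u_t) − f·u_t = u_t·(1−s−f) + s.
Here 1−s−f = 0.778 and s = 0.035.
u_1 = 0.073800 × 0.778 + 0.035 = 0.092416.
u_2 = 0.092416 × 0.778 + 0.035 = 0.106900.
u_3 = 0.106900 × 0.778 + 0.035 = 0.118168.

Unemployment rate after three quarters ≈ 11.82%.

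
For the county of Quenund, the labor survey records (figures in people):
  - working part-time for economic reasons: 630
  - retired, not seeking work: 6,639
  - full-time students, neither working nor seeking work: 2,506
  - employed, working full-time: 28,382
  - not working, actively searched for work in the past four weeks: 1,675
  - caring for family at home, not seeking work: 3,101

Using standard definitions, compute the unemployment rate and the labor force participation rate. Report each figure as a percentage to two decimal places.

Employed = 630 + 28,382 = 29,012 (anyone who worked, including part-time for economic reasons, counts as employed).
Unemployed = 1,675.
Labor force = 29,012 + 1,675 = 30,687.
Not in labor force = 6,639 + 2,506 + 3,101 = 12,246 (those not working and not actively searching are outside the labor force).
Civilian working-age population = 30,687 + 12,246 = 42,933.
Unemployment rate = 1,675 / 30,687 = 5.46%.
Labor force participation rate = 30,687 / 42,933 = 71.48%.

Unemployment rate ≈ 5.46%; labor force participation rate ≈ 71.48%.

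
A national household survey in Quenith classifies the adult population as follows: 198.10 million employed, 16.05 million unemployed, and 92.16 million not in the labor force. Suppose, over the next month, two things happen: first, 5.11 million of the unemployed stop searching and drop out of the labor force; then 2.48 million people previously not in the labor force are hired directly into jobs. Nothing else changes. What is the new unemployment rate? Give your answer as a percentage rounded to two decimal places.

New unemployment rate ≈ 5.17%.

Initially, labor force = 198.10 + 16.05 = 214.15 million, so u = 16.05/214.15 = 7.49%.
After the first change, unemployed and labor force both fall by 5.11 → E = 198.10, U = 10.94, labor force = 209.04 million.
After the second change, employed and labor force both rise by 2.48; unemployed unchanged → E = 200.58, U = 10.94, labor force = 211.52 million.
New unemployment rate = 10.94 / 211.52 = 5.17%.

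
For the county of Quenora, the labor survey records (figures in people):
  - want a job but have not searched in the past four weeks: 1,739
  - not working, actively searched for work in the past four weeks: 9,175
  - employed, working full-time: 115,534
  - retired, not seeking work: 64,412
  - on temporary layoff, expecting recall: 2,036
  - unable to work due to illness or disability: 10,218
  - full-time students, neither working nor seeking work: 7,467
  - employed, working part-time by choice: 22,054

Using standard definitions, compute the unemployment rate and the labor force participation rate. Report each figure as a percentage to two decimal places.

Employed = 115,534 + 22,054 = 137,588.
Unemployed = 9,175 + 2,036 = 11,211 (jobless and actively searching, or on temporary layoff).
Labor force = 137,588 + 11,211 = 148,799.
Not in labor force = 1,739 + 64,412 + 10,218 + 7,467 = 83,836 (those not working and not actively searching are outside the labor force — including those who want a job but have given up searching).
Civilian working-age population = 148,799 + 83,836 = 232,635.
Unemployment rate = 11,211 / 148,799 = 7.53%.
Labor force participation rate = 148,799 / 232,635 = 63.96%.

Unemployment rate ≈ 7.53%; labor force participation rate ≈ 63.96%.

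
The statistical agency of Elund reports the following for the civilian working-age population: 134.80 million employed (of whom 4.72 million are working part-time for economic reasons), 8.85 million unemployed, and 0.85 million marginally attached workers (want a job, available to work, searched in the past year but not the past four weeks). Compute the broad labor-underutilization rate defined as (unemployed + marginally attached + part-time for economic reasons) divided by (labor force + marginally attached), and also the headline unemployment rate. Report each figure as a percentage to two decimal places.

Broad underutilization rate ≈ 9.98%; headline unemployment rate ≈ 6.16%.

Labor force = 134.80 + 8.85 = 143.65 million.
Numerator = 8.85 + 0.85 + 4.72 = 14.42 million.
Denominator = 143.65 + 0.85 = 144.50 million.
Broad rate = 14.42 / 144.50 = 9.98%.
Headline unemployment rate = 8.85 / 143.65 = 6.16%.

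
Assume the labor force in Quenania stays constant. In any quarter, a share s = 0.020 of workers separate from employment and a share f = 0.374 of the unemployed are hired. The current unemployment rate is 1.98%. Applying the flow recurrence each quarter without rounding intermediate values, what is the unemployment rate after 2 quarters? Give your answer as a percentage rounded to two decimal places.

With a fixed labor force, u_{t+1} = u_t + s·(1−u_t) − f·u_t = u_t·(1−s−f) + s.
Here 1−s−f = 0.606 and s = 0.020.
u_1 = 0.019800 × 0.606 + 0.020 = 0.031999.
u_2 = 0.031999 × 0.606 + 0.020 = 0.039391.

Unemployment rate after two quarters ≈ 3.94%.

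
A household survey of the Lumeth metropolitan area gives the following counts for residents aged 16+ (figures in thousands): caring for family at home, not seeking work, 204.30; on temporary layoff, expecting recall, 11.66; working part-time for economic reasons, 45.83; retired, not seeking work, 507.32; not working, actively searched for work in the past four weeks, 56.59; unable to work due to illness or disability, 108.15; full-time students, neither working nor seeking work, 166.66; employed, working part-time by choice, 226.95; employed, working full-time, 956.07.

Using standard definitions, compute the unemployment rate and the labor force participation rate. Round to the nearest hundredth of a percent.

Employed = 45.83 + 226.95 + 956.07 = 1,228.85 thousand (anyone who worked, including part-time for economic reasons, counts as employed).
Unemployed = 11.66 + 56.59 = 68.25 thousand (jobless and actively searching, or on temporary layoff).
Labor force = 1,228.85 + 68.25 = 1,297.10 thousand.
Not in labor force = 204.30 + 507.32 + 108.15 + 166.66 = 986.43 thousand (those not working and not actively searching are outside the labor force).
Civilian working-age population = 1,297.10 + 986.43 = 2,283.53 thousand.
Unemployment rate = 68.25 / 1,297.10 = 5.26%.
Labor force participation rate = 1,297.10 / 2,283.53 = 56.80%.

Unemployment rate ≈ 5.26%; labor force participation rate ≈ 56.80%.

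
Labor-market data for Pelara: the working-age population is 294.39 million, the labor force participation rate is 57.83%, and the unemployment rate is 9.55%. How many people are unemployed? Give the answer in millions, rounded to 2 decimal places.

Labor force = 0.5783 × 294.39 = 170.25 million.
Unemployed = 0.0955 × 170.25 ≈ 16.26 million.

About 16.26 million are unemployed.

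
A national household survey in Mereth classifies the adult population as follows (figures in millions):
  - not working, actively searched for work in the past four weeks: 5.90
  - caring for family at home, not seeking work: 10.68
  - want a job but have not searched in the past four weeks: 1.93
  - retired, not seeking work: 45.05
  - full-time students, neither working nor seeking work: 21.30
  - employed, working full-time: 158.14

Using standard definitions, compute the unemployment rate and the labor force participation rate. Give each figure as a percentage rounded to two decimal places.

Unemployment rate ≈ 3.60%; labor force participation rate ≈ 67.51%.

Employed = 158.14 million.
Unemployed = 5.90 million.
Labor force = 158.14 + 5.90 = 164.04 million.
Not in labor force = 10.68 + 1.93 + 45.05 + 21.30 = 78.96 million (those not working and not actively searching are outside the labor force — including those who want a job but have given up searching).
Civilian working-age population = 164.04 + 78.96 = 243.00 million.
Unemployment rate = 5.90 / 164.04 = 3.60%.
Labor force participation rate = 164.04 / 243.00 = 67.51%.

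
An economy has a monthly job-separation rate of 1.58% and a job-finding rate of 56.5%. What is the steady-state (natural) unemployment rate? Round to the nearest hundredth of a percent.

At steady state the flows balance: s·E = f·U, so U/(E+U) = s/(s+f).
u* = 1.58 / (1.58 + 56.5) = 1.58 / 58.08 = 2.72%.

Steady-state unemployment rate ≈ 2.72%.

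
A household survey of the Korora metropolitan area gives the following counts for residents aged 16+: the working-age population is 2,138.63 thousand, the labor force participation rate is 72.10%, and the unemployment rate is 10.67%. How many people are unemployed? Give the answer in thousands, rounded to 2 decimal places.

About 164.53 thousand are unemployed.

Labor force = 0.7210 × 2,138.63 = 1,541.95 thousand.
Unemployed = 0.1067 × 1,541.95 ≈ 164.53 thousand.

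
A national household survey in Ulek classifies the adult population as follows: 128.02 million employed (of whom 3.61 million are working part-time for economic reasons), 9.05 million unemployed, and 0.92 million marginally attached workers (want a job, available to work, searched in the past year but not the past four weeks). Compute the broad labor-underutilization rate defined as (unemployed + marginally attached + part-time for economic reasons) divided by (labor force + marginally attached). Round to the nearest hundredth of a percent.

Labor force = 128.02 + 9.05 = 137.07 million.
Numerator = 9.05 + 0.92 + 3.61 = 13.58 million.
Denominator = 137.07 + 0.92 = 137.99 million.
Broad rate = 13.58 / 137.99 = 9.84%.

Broad underutilization rate ≈ 9.84%.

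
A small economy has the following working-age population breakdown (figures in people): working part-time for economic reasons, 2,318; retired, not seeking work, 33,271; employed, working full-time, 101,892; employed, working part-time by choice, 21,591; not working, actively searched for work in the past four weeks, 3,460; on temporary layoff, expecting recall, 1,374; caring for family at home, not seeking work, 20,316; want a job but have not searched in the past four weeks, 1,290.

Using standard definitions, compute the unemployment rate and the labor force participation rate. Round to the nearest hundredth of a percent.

Unemployment rate ≈ 3.70%; labor force participation rate ≈ 70.42%.

Employed = 2,318 + 101,892 + 21,591 = 125,801 (anyone who worked, including part-time for economic reasons, counts as employed).
Unemployed = 3,460 + 1,374 = 4,834 (jobless and actively searching, or on temporary layoff).
Labor force = 125,801 + 4,834 = 130,635.
Not in labor force = 33,271 + 20,316 + 1,290 = 54,877 (those not working and not actively searching are outside the labor force — including those who want a job but have given up searching).
Civilian working-age population = 130,635 + 54,877 = 185,512.
Unemployment rate = 4,834 / 130,635 = 3.70%.
Labor force participation rate = 130,635 / 185,512 = 70.42%.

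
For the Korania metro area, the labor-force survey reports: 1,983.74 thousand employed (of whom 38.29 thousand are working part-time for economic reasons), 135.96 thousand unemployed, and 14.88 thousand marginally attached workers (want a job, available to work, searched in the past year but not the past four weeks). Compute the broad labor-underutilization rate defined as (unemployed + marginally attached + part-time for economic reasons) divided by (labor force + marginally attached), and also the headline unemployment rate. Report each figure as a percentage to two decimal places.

Broad underutilization rate ≈ 8.86%; headline unemployment rate ≈ 6.41%.

Labor force = 1,983.74 + 135.96 = 2,119.70 thousand.
Numerator = 135.96 + 14.88 + 38.29 = 189.13 thousand.
Denominator = 2,119.70 + 14.88 = 2,134.58 thousand.
Broad rate = 189.13 / 2,134.58 = 8.86%.
Headline unemployment rate = 135.96 / 2,119.70 = 6.41%.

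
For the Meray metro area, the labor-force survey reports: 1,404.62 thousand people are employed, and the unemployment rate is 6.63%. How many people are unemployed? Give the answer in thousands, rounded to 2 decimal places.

About 99.74 thousand are unemployed.

Let U be the number unemployed. The labor force is E + U, and U/(E+U) = 0.0663.
So U = 0.0663 × 1,404.62 / (1 − 0.0663) = 93.1263 / 0.9337 ≈ 99.74 thousand.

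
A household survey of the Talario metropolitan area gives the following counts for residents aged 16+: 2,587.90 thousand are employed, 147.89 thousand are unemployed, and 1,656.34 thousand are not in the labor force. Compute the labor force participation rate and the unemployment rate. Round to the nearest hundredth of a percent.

Labor force = employed + unemployed = 2,587.90 + 147.89 = 2,735.79 thousand.
Working-age population = 2,735.79 + 1,656.34 = 4,392.13 thousand.
Unemployment rate = 147.89 / 2,735.79 = 5.41%.
Labor force participation rate = 2,735.79 / 4,392.13 = 62.29%.

Labor force participation rate ≈ 62.29%; unemployment rate ≈ 5.41%.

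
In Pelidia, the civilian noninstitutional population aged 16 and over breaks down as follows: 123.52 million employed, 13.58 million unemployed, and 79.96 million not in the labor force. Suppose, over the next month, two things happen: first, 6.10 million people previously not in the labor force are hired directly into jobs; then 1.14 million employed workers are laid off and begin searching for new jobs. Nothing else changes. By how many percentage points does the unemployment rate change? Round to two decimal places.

The unemployment rate changes by +0.37 percentage points.

Initially, labor force = 123.52 + 13.58 = 137.10 million, so u = 13.58/137.10 = 9.91%.
After the first change, employed and labor force both rise by 6.10; unemployed unchanged → E = 129.62, U = 13.58, labor force = 143.20 million.
After the second change, employed falls and unemployed rises by 1.14; labor force unchanged → E = 128.48, U = 14.72, labor force = 143.20 million.
New unemployment rate = 14.72 / 143.20 = 10.28%.
Change = 10.28% − 9.91% = +0.37 percentage points.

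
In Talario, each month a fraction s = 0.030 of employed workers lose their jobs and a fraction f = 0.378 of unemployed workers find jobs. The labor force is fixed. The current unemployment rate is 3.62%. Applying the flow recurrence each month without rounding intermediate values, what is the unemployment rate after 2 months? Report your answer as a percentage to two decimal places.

Unemployment rate after two months ≈ 6.04%.

With a fixed labor force, u_{t+1} = u_t + s·(1−u_t) − f·u_t = u_t·(1−s−f) + s.
Here 1−s−f = 0.592 and s = 0.030.
u_1 = 0.036200 × 0.592 + 0.030 = 0.051430.
u_2 = 0.051430 × 0.592 + 0.030 = 0.060447.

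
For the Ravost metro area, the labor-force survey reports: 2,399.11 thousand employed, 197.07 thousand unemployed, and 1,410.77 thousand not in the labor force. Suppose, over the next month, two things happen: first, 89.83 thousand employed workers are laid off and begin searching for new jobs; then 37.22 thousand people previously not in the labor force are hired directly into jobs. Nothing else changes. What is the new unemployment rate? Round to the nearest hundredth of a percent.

New unemployment rate ≈ 10.89%.

Initially, labor force = 2,399.11 + 197.07 = 2,596.18 thousand, so u = 197.07/2,596.18 = 7.59%.
After the first change, employed falls and unemployed rises by 89.83; labor force unchanged → E = 2,309.28, U = 286.90, labor force = 2,596.18 thousand.
After the second change, employed and labor force both rise by 37.22; unemployed unchanged → E = 2,346.50, U = 286.90, labor force = 2,633.40 thousand.
New unemployment rate = 286.90 / 2,633.40 = 10.89%.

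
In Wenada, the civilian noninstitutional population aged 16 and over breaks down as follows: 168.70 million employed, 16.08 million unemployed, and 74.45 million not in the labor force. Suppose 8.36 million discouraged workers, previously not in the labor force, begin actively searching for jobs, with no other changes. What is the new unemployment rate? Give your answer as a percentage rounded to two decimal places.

Initially, labor force = 168.70 + 16.08 = 184.78 million, so u = 16.08/184.78 = 8.70%.
After the change, unemployed and labor force both rise by 8.36 → E = 168.70, U = 24.44, labor force = 193.14 million.
New unemployment rate = 24.44 / 193.14 = 12.65%.

New unemployment rate ≈ 12.65%.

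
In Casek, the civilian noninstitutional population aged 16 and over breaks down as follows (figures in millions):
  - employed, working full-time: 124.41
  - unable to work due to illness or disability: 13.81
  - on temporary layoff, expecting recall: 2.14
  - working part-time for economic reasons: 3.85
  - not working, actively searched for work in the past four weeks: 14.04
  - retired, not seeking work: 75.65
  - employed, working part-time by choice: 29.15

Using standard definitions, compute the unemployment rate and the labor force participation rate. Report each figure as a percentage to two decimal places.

Unemployment rate ≈ 9.32%; labor force participation rate ≈ 65.99%.

Employed = 124.41 + 3.85 + 29.15 = 157.41 million (anyone who worked, including part-time for economic reasons, counts as employed).
Unemployed = 2.14 + 14.04 = 16.18 million (jobless and actively searching, or on temporary layoff).
Labor force = 157.41 + 16.18 = 173.59 million.
Not in labor force = 13.81 + 75.65 = 89.46 million (those not working and not actively searching are outside the labor force).
Civilian working-age population = 173.59 + 89.46 = 263.05 million.
Unemployment rate = 16.18 / 173.59 = 9.32%.
Labor force participation rate = 173.59 / 263.05 = 65.99%.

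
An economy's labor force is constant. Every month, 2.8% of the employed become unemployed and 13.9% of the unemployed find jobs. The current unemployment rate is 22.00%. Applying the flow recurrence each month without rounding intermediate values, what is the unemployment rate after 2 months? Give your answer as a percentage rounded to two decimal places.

With a fixed labor force, u_{t+1} = u_t + s·(1−u_t) − f·u_t = u_t·(1−s−f) + s.
Here 1−s−f = 0.833 and s = 0.028.
u_1 = 0.220000 × 0.833 + 0.028 = 0.211260.
u_2 = 0.211260 × 0.833 + 0.028 = 0.203980.

Unemployment rate after two months ≈ 20.40%.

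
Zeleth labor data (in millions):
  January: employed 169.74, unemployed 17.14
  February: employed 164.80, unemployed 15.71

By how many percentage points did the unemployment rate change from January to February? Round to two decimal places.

The unemployment rate changed by −0.47 percentage points.

January: labor force = 169.74 + 17.14 = 186.88; u = 17.14/186.88 = 9.17%.
February: labor force = 164.80 + 15.71 = 180.51; u = 15.71/180.51 = 8.70%.
Change = 8.70% − 9.17% = −0.47 pp.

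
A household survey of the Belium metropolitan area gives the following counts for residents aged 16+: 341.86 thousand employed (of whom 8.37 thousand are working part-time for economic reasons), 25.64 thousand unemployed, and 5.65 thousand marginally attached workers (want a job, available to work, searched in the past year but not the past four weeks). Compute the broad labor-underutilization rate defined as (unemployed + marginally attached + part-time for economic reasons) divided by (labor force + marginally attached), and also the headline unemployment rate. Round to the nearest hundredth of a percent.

Broad underutilization rate ≈ 10.63%; headline unemployment rate ≈ 6.98%.

Labor force = 341.86 + 25.64 = 367.50 thousand.
Numerator = 25.64 + 5.65 + 8.37 = 39.66 thousand.
Denominator = 367.50 + 5.65 = 373.15 thousand.
Broad rate = 39.66 / 373.15 = 10.63%.
Headline unemployment rate = 25.64 / 367.50 = 6.98%.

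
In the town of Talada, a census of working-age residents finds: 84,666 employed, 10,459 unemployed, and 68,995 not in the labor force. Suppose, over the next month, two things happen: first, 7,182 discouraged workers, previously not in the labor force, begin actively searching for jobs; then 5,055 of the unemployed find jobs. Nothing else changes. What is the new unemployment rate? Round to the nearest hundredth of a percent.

Initially, labor force = 84,666 + 10,459 = 95,125, so u = 10,459/95,125 = 11.00%.
After the first change, unemployed and labor force both rise by 7,182 → E = 84,666, U = 17,641, labor force = 102,307.
After the second change, unemployed falls and employed rises by 5,055; labor force unchanged → E = 89,721, U = 12,586, labor force = 102,307.
New unemployment rate = 12,586 / 102,307 = 12.30%.

New unemployment rate ≈ 12.30%.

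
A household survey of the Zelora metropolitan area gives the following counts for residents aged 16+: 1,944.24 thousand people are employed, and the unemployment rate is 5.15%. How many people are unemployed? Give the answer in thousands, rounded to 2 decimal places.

Let U be the number unemployed. The labor force is E + U, and U/(E+U) = 0.0515.
So U = 0.0515 × 1,944.24 / (1 − 0.0515) = 100.1284 / 0.9485 ≈ 105.56 thousand.

About 105.56 thousand are unemployed.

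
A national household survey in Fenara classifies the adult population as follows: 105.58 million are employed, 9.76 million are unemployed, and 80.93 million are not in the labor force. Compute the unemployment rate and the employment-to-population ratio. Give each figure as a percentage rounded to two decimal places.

Unemployment rate ≈ 8.46%; employment-population ratio ≈ 53.79%.

Labor force = employed + unemployed = 105.58 + 9.76 = 115.34 million.
Working-age population = 115.34 + 80.93 = 196.27 million.
Unemployment rate = 9.76 / 115.34 = 8.46%.
Employment-population ratio = 105.58 / 196.27 = 53.79%.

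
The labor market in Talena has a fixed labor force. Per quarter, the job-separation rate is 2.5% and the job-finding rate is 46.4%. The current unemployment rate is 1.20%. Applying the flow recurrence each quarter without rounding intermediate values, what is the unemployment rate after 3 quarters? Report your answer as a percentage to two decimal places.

With a fixed labor force, u_{t+1} = u_t + s·(1−u_t) − f·u_t = u_t·(1−s−f) + s.
Here 1−s−f = 0.511 and s = 0.025.
u_1 = 0.012000 × 0.511 + 0.025 = 0.031132.
u_2 = 0.031132 × 0.511 + 0.025 = 0.040908.
u_3 = 0.040908 × 0.511 + 0.025 = 0.045904.

Unemployment rate after three quarters ≈ 4.59%.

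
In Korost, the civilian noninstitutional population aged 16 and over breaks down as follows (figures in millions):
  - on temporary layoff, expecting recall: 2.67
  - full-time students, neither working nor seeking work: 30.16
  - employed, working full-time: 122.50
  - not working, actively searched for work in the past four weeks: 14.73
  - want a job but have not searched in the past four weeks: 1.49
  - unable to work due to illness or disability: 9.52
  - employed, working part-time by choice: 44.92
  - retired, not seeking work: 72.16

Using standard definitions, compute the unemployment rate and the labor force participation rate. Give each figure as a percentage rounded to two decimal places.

Unemployment rate ≈ 9.41%; labor force participation rate ≈ 61.99%.

Employed = 122.50 + 44.92 = 167.42 million.
Unemployed = 2.67 + 14.73 = 17.40 million (jobless and actively searching, or on temporary layoff).
Labor force = 167.42 + 17.40 = 184.82 million.
Not in labor force = 30.16 + 1.49 + 9.52 + 72.16 = 113.33 million (those not working and not actively searching are outside the labor force — including those who want a job but have given up searching).
Civilian working-age population = 184.82 + 113.33 = 298.15 million.
Unemployment rate = 17.40 / 184.82 = 9.41%.
Labor force participation rate = 184.82 / 298.15 = 61.99%.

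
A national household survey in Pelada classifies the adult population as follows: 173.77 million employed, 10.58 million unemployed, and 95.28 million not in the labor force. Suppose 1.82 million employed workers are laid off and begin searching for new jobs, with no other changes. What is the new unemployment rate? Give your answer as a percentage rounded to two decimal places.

Initially, labor force = 173.77 + 10.58 = 184.35 million, so u = 10.58/184.35 = 5.74%.
After the change, employed falls and unemployed rises by 1.82; labor force unchanged → E = 171.95, U = 12.40, labor force = 184.35 million.
New unemployment rate = 12.40 / 184.35 = 6.73%.

New unemployment rate ≈ 6.73%.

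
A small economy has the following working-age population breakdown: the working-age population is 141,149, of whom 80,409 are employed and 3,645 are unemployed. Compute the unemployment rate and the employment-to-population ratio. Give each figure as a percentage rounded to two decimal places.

Unemployment rate ≈ 4.34%; employment-population ratio ≈ 56.97%.

Labor force = employed + unemployed = 80,409 + 3,645 = 84,054.
Unemployment rate = 3,645 / 84,054 = 4.34%.
Employment-population ratio = 80,409 / 141,149 = 56.97%.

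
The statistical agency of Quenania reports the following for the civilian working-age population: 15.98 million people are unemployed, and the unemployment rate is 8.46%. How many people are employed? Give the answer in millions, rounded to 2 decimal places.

About 172.91 million are employed.

Labor force = U / u = 15.98 / 0.0846 ≈ 188.89 million.
Employed = labor force − unemployed = 188.89 − 15.98 = 172.91 million.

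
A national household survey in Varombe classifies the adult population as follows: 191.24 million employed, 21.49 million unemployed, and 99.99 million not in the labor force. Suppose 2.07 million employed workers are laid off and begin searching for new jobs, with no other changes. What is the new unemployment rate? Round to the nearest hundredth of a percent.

Initially, labor force = 191.24 + 21.49 = 212.73 million, so u = 21.49/212.73 = 10.10%.
After the change, employed falls and unemployed rises by 2.07; labor force unchanged → E = 189.17, U = 23.56, labor force = 212.73 million.
New unemployment rate = 23.56 / 212.73 = 11.08%.

New unemployment rate ≈ 11.08%.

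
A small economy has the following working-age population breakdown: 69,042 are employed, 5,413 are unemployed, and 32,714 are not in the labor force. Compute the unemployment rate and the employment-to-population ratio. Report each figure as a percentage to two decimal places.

Unemployment rate ≈ 7.27%; employment-population ratio ≈ 64.42%.

Labor force = employed + unemployed = 69,042 + 5,413 = 74,455.
Working-age population = 74,455 + 32,714 = 107,169.
Unemployment rate = 5,413 / 74,455 = 7.27%.
Employment-population ratio = 69,042 / 107,169 = 64.42%.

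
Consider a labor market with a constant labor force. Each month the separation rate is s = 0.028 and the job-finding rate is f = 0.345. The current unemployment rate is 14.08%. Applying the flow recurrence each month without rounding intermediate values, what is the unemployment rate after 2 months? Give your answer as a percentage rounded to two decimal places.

Unemployment rate after two months ≈ 10.09%.

With a fixed labor force, u_{t+1} = u_t + s·(1−u_t) − f·u_t = u_t·(1−s−f) + s.
Here 1−s−f = 0.627 and s = 0.028.
u_1 = 0.140800 × 0.627 + 0.028 = 0.116282.
u_2 = 0.116282 × 0.627 + 0.028 = 0.100909.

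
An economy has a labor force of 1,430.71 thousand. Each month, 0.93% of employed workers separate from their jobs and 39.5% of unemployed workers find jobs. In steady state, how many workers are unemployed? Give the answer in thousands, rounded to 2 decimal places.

About 32.91 thousand are unemployed in steady state.

Steady-state unemployment rate u* = s/(s+f) = 0.93/(0.93+39.5) = 0.023003.
Unemployed = u* × labor force = 0.023003 × 1,430.71 ≈ 32.91 thousand.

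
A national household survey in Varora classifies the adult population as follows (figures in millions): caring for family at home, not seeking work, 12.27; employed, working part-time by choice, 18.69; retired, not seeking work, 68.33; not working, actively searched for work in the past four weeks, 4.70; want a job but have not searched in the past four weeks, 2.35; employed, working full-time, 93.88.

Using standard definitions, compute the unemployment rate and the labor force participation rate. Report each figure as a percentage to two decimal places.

Employed = 18.69 + 93.88 = 112.57 million.
Unemployed = 4.70 million.
Labor force = 112.57 + 4.70 = 117.27 million.
Not in labor force = 12.27 + 68.33 + 2.35 = 82.95 million (those not working and not actively searching are outside the labor force — including those who want a job but have given up searching).
Civilian working-age population = 117.27 + 82.95 = 200.22 million.
Unemployment rate = 4.70 / 117.27 = 4.01%.
Labor force participation rate = 117.27 / 200.22 = 58.57%.

Unemployment rate ≈ 4.01%; labor force participation rate ≈ 58.57%.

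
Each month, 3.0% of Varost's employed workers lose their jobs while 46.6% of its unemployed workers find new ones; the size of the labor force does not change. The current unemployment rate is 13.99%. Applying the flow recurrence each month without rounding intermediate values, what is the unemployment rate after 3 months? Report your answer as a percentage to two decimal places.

With a fixed labor force, u_{t+1} = u_t + s·(1−u_t) − f·u_t = u_t·(1−s−f) + s.
Here 1−s−f = 0.504 and s = 0.030.
u_1 = 0.139900 × 0.504 + 0.030 = 0.100510.
u_2 = 0.100510 × 0.504 + 0.030 = 0.080657.
u_3 = 0.080657 × 0.504 + 0.030 = 0.070651.

Unemployment rate after three months ≈ 7.07%.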